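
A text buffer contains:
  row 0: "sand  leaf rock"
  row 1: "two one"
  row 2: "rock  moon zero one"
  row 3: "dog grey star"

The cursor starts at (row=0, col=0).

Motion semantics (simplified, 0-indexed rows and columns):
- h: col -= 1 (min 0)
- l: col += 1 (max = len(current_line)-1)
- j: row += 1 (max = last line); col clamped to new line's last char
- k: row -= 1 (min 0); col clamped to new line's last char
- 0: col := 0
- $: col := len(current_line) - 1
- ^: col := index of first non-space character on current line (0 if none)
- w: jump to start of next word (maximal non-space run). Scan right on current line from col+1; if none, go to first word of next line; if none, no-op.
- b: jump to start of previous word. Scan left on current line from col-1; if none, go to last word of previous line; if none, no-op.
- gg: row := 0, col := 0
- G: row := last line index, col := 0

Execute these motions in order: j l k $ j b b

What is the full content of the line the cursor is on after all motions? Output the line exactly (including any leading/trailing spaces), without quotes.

After 1 (j): row=1 col=0 char='t'
After 2 (l): row=1 col=1 char='w'
After 3 (k): row=0 col=1 char='a'
After 4 ($): row=0 col=14 char='k'
After 5 (j): row=1 col=6 char='e'
After 6 (b): row=1 col=4 char='o'
After 7 (b): row=1 col=0 char='t'

Answer: two one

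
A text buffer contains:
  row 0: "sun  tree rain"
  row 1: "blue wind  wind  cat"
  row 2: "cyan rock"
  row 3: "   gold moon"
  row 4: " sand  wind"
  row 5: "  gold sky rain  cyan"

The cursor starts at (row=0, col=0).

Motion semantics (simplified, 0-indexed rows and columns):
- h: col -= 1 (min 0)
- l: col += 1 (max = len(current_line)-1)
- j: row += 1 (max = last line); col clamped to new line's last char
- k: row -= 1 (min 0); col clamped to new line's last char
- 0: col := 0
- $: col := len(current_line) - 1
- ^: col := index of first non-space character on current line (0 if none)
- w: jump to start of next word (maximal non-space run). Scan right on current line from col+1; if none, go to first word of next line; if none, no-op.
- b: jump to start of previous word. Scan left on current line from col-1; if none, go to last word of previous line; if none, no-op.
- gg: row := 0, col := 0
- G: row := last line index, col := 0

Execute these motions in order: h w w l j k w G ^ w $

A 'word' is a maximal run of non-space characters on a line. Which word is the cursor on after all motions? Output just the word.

Answer: cyan

Derivation:
After 1 (h): row=0 col=0 char='s'
After 2 (w): row=0 col=5 char='t'
After 3 (w): row=0 col=10 char='r'
After 4 (l): row=0 col=11 char='a'
After 5 (j): row=1 col=11 char='w'
After 6 (k): row=0 col=11 char='a'
After 7 (w): row=1 col=0 char='b'
After 8 (G): row=5 col=0 char='_'
After 9 (^): row=5 col=2 char='g'
After 10 (w): row=5 col=7 char='s'
After 11 ($): row=5 col=20 char='n'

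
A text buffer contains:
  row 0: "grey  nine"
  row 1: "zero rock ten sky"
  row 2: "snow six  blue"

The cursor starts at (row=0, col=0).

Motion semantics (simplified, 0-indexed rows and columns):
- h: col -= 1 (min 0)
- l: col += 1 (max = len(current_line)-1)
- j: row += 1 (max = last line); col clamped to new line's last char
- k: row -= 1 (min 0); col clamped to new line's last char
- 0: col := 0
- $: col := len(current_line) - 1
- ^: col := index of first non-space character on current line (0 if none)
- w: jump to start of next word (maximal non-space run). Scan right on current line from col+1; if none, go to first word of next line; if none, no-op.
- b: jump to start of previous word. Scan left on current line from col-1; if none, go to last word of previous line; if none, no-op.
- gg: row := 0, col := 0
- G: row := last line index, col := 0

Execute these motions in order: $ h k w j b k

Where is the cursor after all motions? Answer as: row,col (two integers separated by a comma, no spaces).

After 1 ($): row=0 col=9 char='e'
After 2 (h): row=0 col=8 char='n'
After 3 (k): row=0 col=8 char='n'
After 4 (w): row=1 col=0 char='z'
After 5 (j): row=2 col=0 char='s'
After 6 (b): row=1 col=14 char='s'
After 7 (k): row=0 col=9 char='e'

Answer: 0,9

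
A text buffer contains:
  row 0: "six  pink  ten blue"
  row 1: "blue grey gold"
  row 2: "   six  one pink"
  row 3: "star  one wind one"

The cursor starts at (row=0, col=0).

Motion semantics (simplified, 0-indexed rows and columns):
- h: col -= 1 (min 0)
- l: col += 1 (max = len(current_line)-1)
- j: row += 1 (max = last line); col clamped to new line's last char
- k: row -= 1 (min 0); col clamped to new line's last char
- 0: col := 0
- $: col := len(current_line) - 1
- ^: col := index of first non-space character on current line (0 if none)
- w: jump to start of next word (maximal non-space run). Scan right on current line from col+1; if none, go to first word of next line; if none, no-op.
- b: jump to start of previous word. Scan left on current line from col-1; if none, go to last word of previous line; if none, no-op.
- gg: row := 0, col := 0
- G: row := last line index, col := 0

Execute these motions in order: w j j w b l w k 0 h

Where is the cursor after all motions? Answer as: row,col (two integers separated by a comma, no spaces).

After 1 (w): row=0 col=5 char='p'
After 2 (j): row=1 col=5 char='g'
After 3 (j): row=2 col=5 char='x'
After 4 (w): row=2 col=8 char='o'
After 5 (b): row=2 col=3 char='s'
After 6 (l): row=2 col=4 char='i'
After 7 (w): row=2 col=8 char='o'
After 8 (k): row=1 col=8 char='y'
After 9 (0): row=1 col=0 char='b'
After 10 (h): row=1 col=0 char='b'

Answer: 1,0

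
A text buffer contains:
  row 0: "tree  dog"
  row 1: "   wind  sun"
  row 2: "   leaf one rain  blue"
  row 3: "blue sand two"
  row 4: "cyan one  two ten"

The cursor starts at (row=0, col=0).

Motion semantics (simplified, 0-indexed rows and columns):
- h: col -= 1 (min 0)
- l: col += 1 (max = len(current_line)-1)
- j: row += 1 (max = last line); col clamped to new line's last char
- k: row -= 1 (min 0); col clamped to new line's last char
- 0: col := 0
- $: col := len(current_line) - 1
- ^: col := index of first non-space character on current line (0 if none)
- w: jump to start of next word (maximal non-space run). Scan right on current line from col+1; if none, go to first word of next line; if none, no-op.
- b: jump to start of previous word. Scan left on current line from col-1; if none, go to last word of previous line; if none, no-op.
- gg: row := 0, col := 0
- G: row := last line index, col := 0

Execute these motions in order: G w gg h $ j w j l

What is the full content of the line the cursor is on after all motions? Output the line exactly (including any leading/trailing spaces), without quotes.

After 1 (G): row=4 col=0 char='c'
After 2 (w): row=4 col=5 char='o'
After 3 (gg): row=0 col=0 char='t'
After 4 (h): row=0 col=0 char='t'
After 5 ($): row=0 col=8 char='g'
After 6 (j): row=1 col=8 char='_'
After 7 (w): row=1 col=9 char='s'
After 8 (j): row=2 col=9 char='n'
After 9 (l): row=2 col=10 char='e'

Answer:    leaf one rain  blue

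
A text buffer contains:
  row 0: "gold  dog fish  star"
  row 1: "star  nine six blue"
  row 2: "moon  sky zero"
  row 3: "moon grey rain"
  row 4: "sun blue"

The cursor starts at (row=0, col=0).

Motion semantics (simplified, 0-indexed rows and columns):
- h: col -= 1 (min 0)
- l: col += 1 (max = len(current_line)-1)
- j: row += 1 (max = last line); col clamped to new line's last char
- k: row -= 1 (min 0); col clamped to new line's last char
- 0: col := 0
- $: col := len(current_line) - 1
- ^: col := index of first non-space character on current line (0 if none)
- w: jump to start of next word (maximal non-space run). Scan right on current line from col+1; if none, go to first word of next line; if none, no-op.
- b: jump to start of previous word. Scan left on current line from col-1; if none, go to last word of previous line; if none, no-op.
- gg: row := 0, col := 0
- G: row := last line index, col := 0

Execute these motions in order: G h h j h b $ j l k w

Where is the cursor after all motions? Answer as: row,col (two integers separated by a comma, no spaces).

After 1 (G): row=4 col=0 char='s'
After 2 (h): row=4 col=0 char='s'
After 3 (h): row=4 col=0 char='s'
After 4 (j): row=4 col=0 char='s'
After 5 (h): row=4 col=0 char='s'
After 6 (b): row=3 col=10 char='r'
After 7 ($): row=3 col=13 char='n'
After 8 (j): row=4 col=7 char='e'
After 9 (l): row=4 col=7 char='e'
After 10 (k): row=3 col=7 char='e'
After 11 (w): row=3 col=10 char='r'

Answer: 3,10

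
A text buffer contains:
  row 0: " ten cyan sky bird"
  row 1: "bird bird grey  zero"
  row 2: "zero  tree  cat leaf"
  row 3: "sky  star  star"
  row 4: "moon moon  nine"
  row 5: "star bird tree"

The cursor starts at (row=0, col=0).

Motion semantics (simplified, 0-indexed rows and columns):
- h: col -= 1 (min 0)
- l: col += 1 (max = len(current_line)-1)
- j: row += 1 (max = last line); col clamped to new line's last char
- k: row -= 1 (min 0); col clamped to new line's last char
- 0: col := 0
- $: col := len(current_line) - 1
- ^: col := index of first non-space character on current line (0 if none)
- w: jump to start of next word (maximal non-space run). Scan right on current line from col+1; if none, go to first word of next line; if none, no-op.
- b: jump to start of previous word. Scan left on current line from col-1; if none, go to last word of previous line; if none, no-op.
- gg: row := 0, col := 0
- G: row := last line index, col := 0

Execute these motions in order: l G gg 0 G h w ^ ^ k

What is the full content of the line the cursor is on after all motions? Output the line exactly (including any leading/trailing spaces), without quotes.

After 1 (l): row=0 col=1 char='t'
After 2 (G): row=5 col=0 char='s'
After 3 (gg): row=0 col=0 char='_'
After 4 (0): row=0 col=0 char='_'
After 5 (G): row=5 col=0 char='s'
After 6 (h): row=5 col=0 char='s'
After 7 (w): row=5 col=5 char='b'
After 8 (^): row=5 col=0 char='s'
After 9 (^): row=5 col=0 char='s'
After 10 (k): row=4 col=0 char='m'

Answer: moon moon  nine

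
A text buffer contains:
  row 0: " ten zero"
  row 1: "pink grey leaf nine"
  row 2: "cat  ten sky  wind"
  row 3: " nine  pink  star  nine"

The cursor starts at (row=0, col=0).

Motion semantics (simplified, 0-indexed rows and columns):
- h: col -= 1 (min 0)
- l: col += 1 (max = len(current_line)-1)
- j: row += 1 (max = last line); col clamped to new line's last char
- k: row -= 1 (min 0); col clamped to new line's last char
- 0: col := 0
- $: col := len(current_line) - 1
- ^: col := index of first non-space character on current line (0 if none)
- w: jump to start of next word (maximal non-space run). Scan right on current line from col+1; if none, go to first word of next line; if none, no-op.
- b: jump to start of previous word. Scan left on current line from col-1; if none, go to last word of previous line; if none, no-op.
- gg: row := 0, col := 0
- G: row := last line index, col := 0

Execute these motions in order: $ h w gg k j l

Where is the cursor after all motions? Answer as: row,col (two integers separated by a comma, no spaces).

After 1 ($): row=0 col=8 char='o'
After 2 (h): row=0 col=7 char='r'
After 3 (w): row=1 col=0 char='p'
After 4 (gg): row=0 col=0 char='_'
After 5 (k): row=0 col=0 char='_'
After 6 (j): row=1 col=0 char='p'
After 7 (l): row=1 col=1 char='i'

Answer: 1,1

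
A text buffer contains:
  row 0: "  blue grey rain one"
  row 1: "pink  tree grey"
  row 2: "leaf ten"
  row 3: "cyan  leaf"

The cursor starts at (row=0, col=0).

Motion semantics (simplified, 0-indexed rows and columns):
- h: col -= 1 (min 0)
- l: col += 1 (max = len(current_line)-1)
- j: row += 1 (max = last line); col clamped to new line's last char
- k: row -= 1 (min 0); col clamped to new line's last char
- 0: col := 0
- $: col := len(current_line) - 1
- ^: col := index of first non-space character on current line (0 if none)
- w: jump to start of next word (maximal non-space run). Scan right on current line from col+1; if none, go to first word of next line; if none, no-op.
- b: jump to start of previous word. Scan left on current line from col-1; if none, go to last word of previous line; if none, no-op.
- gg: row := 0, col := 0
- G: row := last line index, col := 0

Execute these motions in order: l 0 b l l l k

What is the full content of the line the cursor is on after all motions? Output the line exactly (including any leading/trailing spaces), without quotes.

Answer:   blue grey rain one

Derivation:
After 1 (l): row=0 col=1 char='_'
After 2 (0): row=0 col=0 char='_'
After 3 (b): row=0 col=0 char='_'
After 4 (l): row=0 col=1 char='_'
After 5 (l): row=0 col=2 char='b'
After 6 (l): row=0 col=3 char='l'
After 7 (k): row=0 col=3 char='l'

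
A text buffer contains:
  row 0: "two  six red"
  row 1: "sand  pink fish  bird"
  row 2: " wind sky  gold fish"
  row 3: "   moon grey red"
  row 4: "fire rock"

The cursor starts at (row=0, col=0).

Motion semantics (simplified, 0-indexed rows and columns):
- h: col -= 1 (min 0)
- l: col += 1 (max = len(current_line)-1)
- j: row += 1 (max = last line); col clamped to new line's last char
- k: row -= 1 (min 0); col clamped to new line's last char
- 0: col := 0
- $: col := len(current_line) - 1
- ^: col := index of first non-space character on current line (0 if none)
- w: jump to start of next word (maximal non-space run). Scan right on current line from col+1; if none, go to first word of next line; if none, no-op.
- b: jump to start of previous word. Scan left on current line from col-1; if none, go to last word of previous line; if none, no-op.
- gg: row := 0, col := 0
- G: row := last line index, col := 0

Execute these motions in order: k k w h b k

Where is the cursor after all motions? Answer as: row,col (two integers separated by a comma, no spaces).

After 1 (k): row=0 col=0 char='t'
After 2 (k): row=0 col=0 char='t'
After 3 (w): row=0 col=5 char='s'
After 4 (h): row=0 col=4 char='_'
After 5 (b): row=0 col=0 char='t'
After 6 (k): row=0 col=0 char='t'

Answer: 0,0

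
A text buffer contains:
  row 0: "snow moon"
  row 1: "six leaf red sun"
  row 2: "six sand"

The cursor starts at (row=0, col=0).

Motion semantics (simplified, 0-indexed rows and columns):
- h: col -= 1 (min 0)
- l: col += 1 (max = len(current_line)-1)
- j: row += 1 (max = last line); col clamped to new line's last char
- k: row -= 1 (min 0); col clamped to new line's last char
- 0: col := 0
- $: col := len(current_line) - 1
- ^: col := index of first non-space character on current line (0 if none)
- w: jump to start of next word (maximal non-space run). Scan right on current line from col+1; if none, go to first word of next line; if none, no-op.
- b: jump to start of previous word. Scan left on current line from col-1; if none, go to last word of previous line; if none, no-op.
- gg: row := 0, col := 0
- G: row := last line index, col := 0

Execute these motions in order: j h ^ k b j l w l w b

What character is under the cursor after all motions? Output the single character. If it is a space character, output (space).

Answer: l

Derivation:
After 1 (j): row=1 col=0 char='s'
After 2 (h): row=1 col=0 char='s'
After 3 (^): row=1 col=0 char='s'
After 4 (k): row=0 col=0 char='s'
After 5 (b): row=0 col=0 char='s'
After 6 (j): row=1 col=0 char='s'
After 7 (l): row=1 col=1 char='i'
After 8 (w): row=1 col=4 char='l'
After 9 (l): row=1 col=5 char='e'
After 10 (w): row=1 col=9 char='r'
After 11 (b): row=1 col=4 char='l'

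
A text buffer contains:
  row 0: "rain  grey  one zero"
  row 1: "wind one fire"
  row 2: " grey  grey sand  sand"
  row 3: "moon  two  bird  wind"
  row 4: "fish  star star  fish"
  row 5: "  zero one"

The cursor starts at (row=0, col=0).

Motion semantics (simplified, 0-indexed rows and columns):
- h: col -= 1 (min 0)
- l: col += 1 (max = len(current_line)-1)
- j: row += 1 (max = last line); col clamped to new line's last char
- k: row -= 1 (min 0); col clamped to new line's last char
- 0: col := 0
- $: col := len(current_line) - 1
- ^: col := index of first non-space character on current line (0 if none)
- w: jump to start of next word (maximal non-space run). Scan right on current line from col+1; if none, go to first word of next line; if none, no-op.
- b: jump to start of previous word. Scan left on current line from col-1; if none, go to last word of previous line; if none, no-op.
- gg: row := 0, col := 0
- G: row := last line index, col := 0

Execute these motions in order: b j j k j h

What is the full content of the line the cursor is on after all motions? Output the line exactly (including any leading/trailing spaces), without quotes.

Answer:  grey  grey sand  sand

Derivation:
After 1 (b): row=0 col=0 char='r'
After 2 (j): row=1 col=0 char='w'
After 3 (j): row=2 col=0 char='_'
After 4 (k): row=1 col=0 char='w'
After 5 (j): row=2 col=0 char='_'
After 6 (h): row=2 col=0 char='_'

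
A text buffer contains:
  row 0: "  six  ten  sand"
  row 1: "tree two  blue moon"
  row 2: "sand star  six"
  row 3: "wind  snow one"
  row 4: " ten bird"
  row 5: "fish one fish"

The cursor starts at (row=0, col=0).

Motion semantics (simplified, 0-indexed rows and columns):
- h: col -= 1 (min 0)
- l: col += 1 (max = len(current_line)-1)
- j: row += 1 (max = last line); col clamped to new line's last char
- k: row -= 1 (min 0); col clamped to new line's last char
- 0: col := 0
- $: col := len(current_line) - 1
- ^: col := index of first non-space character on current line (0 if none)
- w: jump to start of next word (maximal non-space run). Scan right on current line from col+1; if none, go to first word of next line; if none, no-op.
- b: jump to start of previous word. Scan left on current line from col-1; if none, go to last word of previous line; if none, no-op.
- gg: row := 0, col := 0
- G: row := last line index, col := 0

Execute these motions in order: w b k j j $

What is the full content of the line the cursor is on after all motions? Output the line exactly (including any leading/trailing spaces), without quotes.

After 1 (w): row=0 col=2 char='s'
After 2 (b): row=0 col=2 char='s'
After 3 (k): row=0 col=2 char='s'
After 4 (j): row=1 col=2 char='e'
After 5 (j): row=2 col=2 char='n'
After 6 ($): row=2 col=13 char='x'

Answer: sand star  six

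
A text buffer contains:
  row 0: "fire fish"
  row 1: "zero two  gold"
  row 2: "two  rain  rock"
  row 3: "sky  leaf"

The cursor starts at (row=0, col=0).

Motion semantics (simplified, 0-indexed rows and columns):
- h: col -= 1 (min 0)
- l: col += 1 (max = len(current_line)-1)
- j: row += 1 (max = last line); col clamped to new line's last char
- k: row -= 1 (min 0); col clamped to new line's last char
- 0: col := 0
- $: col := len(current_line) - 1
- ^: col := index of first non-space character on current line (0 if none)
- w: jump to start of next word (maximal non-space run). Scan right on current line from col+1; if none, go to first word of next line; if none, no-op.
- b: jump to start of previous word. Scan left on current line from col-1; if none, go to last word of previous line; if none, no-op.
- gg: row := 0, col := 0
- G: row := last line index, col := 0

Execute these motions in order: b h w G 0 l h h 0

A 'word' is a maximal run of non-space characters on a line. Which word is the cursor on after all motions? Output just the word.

After 1 (b): row=0 col=0 char='f'
After 2 (h): row=0 col=0 char='f'
After 3 (w): row=0 col=5 char='f'
After 4 (G): row=3 col=0 char='s'
After 5 (0): row=3 col=0 char='s'
After 6 (l): row=3 col=1 char='k'
After 7 (h): row=3 col=0 char='s'
After 8 (h): row=3 col=0 char='s'
After 9 (0): row=3 col=0 char='s'

Answer: sky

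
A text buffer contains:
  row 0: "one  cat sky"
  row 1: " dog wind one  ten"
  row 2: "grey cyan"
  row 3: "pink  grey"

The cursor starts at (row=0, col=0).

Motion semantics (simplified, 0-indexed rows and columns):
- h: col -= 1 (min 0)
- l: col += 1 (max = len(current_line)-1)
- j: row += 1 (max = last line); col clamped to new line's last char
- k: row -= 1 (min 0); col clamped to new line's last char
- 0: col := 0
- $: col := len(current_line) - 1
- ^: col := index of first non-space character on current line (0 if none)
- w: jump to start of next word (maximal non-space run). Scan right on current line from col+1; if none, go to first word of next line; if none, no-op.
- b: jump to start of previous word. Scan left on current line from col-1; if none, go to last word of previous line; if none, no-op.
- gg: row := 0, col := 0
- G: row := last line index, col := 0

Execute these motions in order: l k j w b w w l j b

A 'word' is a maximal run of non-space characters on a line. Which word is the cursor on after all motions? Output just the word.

After 1 (l): row=0 col=1 char='n'
After 2 (k): row=0 col=1 char='n'
After 3 (j): row=1 col=1 char='d'
After 4 (w): row=1 col=5 char='w'
After 5 (b): row=1 col=1 char='d'
After 6 (w): row=1 col=5 char='w'
After 7 (w): row=1 col=10 char='o'
After 8 (l): row=1 col=11 char='n'
After 9 (j): row=2 col=8 char='n'
After 10 (b): row=2 col=5 char='c'

Answer: cyan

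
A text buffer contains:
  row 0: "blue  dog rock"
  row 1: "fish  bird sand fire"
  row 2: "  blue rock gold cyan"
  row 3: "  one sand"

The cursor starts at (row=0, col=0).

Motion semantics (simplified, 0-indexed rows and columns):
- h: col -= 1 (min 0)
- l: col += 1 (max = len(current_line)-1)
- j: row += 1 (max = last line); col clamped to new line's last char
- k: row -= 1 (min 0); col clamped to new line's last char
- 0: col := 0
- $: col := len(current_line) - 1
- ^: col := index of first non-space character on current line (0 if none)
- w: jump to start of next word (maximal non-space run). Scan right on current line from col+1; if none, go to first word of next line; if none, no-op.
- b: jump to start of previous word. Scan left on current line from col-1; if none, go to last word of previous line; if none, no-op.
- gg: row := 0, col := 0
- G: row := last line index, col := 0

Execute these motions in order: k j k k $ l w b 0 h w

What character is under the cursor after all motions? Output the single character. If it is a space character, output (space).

After 1 (k): row=0 col=0 char='b'
After 2 (j): row=1 col=0 char='f'
After 3 (k): row=0 col=0 char='b'
After 4 (k): row=0 col=0 char='b'
After 5 ($): row=0 col=13 char='k'
After 6 (l): row=0 col=13 char='k'
After 7 (w): row=1 col=0 char='f'
After 8 (b): row=0 col=10 char='r'
After 9 (0): row=0 col=0 char='b'
After 10 (h): row=0 col=0 char='b'
After 11 (w): row=0 col=6 char='d'

Answer: d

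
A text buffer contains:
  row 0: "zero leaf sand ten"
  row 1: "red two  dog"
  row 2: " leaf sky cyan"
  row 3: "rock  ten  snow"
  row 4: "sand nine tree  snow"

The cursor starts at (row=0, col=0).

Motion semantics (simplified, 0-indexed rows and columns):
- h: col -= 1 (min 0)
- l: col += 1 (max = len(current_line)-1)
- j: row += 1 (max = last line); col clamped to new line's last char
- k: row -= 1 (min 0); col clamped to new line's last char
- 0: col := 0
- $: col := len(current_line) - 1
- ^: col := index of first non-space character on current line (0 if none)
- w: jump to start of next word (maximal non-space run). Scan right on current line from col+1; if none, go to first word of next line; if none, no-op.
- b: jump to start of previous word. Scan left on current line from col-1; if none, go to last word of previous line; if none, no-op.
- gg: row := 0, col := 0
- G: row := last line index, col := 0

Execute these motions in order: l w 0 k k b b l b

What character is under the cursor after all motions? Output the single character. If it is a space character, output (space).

After 1 (l): row=0 col=1 char='e'
After 2 (w): row=0 col=5 char='l'
After 3 (0): row=0 col=0 char='z'
After 4 (k): row=0 col=0 char='z'
After 5 (k): row=0 col=0 char='z'
After 6 (b): row=0 col=0 char='z'
After 7 (b): row=0 col=0 char='z'
After 8 (l): row=0 col=1 char='e'
After 9 (b): row=0 col=0 char='z'

Answer: z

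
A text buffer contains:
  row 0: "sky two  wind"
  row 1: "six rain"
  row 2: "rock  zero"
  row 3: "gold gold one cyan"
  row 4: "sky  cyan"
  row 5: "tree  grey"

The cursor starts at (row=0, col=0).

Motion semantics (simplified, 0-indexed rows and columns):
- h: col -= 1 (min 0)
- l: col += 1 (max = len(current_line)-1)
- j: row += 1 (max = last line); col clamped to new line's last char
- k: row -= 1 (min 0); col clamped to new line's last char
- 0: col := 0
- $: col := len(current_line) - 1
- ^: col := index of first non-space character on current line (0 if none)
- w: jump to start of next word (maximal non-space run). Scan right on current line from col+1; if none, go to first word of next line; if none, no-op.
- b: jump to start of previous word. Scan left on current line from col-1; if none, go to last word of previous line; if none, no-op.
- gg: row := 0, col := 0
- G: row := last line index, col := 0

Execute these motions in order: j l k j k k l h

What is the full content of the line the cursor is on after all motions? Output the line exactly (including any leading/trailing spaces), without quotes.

Answer: sky two  wind

Derivation:
After 1 (j): row=1 col=0 char='s'
After 2 (l): row=1 col=1 char='i'
After 3 (k): row=0 col=1 char='k'
After 4 (j): row=1 col=1 char='i'
After 5 (k): row=0 col=1 char='k'
After 6 (k): row=0 col=1 char='k'
After 7 (l): row=0 col=2 char='y'
After 8 (h): row=0 col=1 char='k'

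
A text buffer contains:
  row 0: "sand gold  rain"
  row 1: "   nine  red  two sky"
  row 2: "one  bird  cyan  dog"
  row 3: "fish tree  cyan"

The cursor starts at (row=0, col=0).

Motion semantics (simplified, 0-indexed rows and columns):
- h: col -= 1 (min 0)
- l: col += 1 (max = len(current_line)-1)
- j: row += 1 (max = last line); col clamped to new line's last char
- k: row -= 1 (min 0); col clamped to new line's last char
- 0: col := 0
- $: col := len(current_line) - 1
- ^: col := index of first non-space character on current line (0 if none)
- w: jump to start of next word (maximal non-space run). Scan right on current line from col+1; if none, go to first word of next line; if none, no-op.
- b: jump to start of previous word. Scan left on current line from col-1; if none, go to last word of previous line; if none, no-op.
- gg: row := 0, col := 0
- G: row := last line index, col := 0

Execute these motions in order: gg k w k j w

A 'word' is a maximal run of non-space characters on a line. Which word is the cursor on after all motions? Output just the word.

After 1 (gg): row=0 col=0 char='s'
After 2 (k): row=0 col=0 char='s'
After 3 (w): row=0 col=5 char='g'
After 4 (k): row=0 col=5 char='g'
After 5 (j): row=1 col=5 char='n'
After 6 (w): row=1 col=9 char='r'

Answer: red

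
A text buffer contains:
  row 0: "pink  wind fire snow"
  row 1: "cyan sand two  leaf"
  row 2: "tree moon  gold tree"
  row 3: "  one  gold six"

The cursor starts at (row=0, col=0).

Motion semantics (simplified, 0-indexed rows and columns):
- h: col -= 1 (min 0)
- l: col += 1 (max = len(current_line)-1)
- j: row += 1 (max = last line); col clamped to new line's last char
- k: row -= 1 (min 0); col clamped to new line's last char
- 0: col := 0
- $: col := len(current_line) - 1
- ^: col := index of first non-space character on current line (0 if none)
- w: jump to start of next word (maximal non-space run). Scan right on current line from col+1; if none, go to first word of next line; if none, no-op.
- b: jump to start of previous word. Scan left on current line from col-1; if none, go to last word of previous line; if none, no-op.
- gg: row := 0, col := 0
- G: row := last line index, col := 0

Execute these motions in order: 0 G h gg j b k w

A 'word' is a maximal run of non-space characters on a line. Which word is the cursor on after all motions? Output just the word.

After 1 (0): row=0 col=0 char='p'
After 2 (G): row=3 col=0 char='_'
After 3 (h): row=3 col=0 char='_'
After 4 (gg): row=0 col=0 char='p'
After 5 (j): row=1 col=0 char='c'
After 6 (b): row=0 col=16 char='s'
After 7 (k): row=0 col=16 char='s'
After 8 (w): row=1 col=0 char='c'

Answer: cyan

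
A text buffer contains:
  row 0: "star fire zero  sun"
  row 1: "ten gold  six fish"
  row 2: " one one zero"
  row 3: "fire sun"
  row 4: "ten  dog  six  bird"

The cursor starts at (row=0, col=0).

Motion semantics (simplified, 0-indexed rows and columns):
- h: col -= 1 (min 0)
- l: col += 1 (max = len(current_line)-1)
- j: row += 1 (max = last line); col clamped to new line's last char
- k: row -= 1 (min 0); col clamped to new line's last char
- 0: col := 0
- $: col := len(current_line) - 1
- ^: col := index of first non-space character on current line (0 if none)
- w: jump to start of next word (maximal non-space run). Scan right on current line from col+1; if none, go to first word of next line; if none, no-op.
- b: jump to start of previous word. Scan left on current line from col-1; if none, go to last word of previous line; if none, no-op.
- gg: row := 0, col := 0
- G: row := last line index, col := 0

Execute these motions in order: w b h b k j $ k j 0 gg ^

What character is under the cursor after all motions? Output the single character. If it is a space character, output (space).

After 1 (w): row=0 col=5 char='f'
After 2 (b): row=0 col=0 char='s'
After 3 (h): row=0 col=0 char='s'
After 4 (b): row=0 col=0 char='s'
After 5 (k): row=0 col=0 char='s'
After 6 (j): row=1 col=0 char='t'
After 7 ($): row=1 col=17 char='h'
After 8 (k): row=0 col=17 char='u'
After 9 (j): row=1 col=17 char='h'
After 10 (0): row=1 col=0 char='t'
After 11 (gg): row=0 col=0 char='s'
After 12 (^): row=0 col=0 char='s'

Answer: s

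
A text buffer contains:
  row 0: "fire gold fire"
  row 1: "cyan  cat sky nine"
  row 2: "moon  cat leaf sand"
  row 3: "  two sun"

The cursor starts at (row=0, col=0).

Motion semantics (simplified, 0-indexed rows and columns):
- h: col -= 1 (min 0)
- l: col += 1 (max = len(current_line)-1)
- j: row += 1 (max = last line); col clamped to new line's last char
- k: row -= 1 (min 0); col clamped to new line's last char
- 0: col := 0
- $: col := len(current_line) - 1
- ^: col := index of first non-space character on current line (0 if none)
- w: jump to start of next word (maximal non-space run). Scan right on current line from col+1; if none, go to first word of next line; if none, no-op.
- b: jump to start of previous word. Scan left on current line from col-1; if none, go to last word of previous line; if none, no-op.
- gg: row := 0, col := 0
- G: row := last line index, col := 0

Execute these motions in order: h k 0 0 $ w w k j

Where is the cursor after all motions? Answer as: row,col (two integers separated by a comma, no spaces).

After 1 (h): row=0 col=0 char='f'
After 2 (k): row=0 col=0 char='f'
After 3 (0): row=0 col=0 char='f'
After 4 (0): row=0 col=0 char='f'
After 5 ($): row=0 col=13 char='e'
After 6 (w): row=1 col=0 char='c'
After 7 (w): row=1 col=6 char='c'
After 8 (k): row=0 col=6 char='o'
After 9 (j): row=1 col=6 char='c'

Answer: 1,6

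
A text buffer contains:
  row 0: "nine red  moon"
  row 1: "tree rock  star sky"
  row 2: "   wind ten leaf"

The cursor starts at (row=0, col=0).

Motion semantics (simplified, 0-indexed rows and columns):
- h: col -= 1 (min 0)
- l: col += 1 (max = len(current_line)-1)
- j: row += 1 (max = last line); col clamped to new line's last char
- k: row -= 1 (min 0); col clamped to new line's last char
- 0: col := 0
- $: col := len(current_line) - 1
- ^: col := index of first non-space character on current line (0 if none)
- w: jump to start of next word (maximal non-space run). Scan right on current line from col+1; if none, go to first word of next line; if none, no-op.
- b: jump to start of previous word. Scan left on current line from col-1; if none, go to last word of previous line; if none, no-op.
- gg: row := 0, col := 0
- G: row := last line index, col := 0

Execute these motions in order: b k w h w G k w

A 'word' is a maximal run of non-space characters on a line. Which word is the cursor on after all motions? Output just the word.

After 1 (b): row=0 col=0 char='n'
After 2 (k): row=0 col=0 char='n'
After 3 (w): row=0 col=5 char='r'
After 4 (h): row=0 col=4 char='_'
After 5 (w): row=0 col=5 char='r'
After 6 (G): row=2 col=0 char='_'
After 7 (k): row=1 col=0 char='t'
After 8 (w): row=1 col=5 char='r'

Answer: rock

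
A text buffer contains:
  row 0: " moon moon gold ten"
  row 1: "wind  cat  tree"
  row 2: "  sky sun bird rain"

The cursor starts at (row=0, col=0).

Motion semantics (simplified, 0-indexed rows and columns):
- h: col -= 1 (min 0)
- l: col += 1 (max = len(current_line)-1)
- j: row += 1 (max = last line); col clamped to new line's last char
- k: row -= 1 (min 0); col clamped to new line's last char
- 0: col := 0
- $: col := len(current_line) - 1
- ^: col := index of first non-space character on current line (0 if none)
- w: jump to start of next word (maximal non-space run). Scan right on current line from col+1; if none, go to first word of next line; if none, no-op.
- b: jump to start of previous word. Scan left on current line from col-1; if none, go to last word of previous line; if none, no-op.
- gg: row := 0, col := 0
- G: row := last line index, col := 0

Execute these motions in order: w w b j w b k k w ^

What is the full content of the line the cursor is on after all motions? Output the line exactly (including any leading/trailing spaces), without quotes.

After 1 (w): row=0 col=1 char='m'
After 2 (w): row=0 col=6 char='m'
After 3 (b): row=0 col=1 char='m'
After 4 (j): row=1 col=1 char='i'
After 5 (w): row=1 col=6 char='c'
After 6 (b): row=1 col=0 char='w'
After 7 (k): row=0 col=0 char='_'
After 8 (k): row=0 col=0 char='_'
After 9 (w): row=0 col=1 char='m'
After 10 (^): row=0 col=1 char='m'

Answer:  moon moon gold ten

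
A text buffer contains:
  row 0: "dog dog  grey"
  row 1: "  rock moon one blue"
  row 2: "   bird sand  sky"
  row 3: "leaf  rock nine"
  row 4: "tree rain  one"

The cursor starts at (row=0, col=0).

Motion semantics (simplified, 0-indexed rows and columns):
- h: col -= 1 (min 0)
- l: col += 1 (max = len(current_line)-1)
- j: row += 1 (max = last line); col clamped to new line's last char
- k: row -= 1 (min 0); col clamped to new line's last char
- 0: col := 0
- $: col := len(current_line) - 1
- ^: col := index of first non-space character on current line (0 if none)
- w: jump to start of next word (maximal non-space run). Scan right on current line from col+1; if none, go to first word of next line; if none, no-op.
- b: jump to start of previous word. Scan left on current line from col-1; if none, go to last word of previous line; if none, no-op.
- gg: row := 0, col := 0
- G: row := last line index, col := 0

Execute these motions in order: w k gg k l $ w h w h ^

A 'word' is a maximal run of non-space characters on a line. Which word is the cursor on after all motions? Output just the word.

After 1 (w): row=0 col=4 char='d'
After 2 (k): row=0 col=4 char='d'
After 3 (gg): row=0 col=0 char='d'
After 4 (k): row=0 col=0 char='d'
After 5 (l): row=0 col=1 char='o'
After 6 ($): row=0 col=12 char='y'
After 7 (w): row=1 col=2 char='r'
After 8 (h): row=1 col=1 char='_'
After 9 (w): row=1 col=2 char='r'
After 10 (h): row=1 col=1 char='_'
After 11 (^): row=1 col=2 char='r'

Answer: rock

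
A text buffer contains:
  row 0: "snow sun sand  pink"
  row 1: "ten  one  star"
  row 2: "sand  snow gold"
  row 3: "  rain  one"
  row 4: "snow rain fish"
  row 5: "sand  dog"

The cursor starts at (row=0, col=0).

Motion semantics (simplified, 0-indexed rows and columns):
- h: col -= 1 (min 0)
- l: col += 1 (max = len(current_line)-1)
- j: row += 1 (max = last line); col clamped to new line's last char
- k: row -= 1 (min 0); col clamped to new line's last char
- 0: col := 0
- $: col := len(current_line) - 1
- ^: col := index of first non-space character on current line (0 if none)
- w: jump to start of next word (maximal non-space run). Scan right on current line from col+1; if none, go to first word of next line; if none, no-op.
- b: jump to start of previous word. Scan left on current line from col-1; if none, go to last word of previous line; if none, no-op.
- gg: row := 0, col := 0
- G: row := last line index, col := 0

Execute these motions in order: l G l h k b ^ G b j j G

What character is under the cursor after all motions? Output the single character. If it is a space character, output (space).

After 1 (l): row=0 col=1 char='n'
After 2 (G): row=5 col=0 char='s'
After 3 (l): row=5 col=1 char='a'
After 4 (h): row=5 col=0 char='s'
After 5 (k): row=4 col=0 char='s'
After 6 (b): row=3 col=8 char='o'
After 7 (^): row=3 col=2 char='r'
After 8 (G): row=5 col=0 char='s'
After 9 (b): row=4 col=10 char='f'
After 10 (j): row=5 col=8 char='g'
After 11 (j): row=5 col=8 char='g'
After 12 (G): row=5 col=0 char='s'

Answer: s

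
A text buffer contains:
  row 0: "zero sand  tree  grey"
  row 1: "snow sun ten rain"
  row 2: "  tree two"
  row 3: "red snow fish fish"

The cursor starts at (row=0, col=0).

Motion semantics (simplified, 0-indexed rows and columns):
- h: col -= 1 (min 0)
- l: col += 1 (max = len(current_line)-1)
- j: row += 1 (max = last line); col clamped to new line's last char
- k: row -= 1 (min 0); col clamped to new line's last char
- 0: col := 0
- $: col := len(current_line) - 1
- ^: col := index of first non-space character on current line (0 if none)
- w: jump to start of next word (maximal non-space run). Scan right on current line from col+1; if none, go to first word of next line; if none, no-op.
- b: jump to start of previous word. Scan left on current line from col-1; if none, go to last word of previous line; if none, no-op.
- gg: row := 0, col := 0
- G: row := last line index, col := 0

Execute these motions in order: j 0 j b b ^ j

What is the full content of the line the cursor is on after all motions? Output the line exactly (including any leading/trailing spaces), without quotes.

Answer:   tree two

Derivation:
After 1 (j): row=1 col=0 char='s'
After 2 (0): row=1 col=0 char='s'
After 3 (j): row=2 col=0 char='_'
After 4 (b): row=1 col=13 char='r'
After 5 (b): row=1 col=9 char='t'
After 6 (^): row=1 col=0 char='s'
After 7 (j): row=2 col=0 char='_'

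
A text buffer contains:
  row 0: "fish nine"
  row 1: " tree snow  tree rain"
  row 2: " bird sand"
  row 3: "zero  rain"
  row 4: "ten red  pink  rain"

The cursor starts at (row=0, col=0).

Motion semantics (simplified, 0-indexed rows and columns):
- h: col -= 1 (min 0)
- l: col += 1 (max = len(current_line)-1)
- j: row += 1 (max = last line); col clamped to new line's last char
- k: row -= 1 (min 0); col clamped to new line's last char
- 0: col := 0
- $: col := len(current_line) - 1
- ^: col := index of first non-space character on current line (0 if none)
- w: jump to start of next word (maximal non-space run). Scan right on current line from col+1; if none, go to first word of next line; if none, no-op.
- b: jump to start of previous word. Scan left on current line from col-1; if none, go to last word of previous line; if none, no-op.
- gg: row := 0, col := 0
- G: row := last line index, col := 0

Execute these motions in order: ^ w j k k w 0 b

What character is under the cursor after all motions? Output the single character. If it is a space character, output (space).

After 1 (^): row=0 col=0 char='f'
After 2 (w): row=0 col=5 char='n'
After 3 (j): row=1 col=5 char='_'
After 4 (k): row=0 col=5 char='n'
After 5 (k): row=0 col=5 char='n'
After 6 (w): row=1 col=1 char='t'
After 7 (0): row=1 col=0 char='_'
After 8 (b): row=0 col=5 char='n'

Answer: n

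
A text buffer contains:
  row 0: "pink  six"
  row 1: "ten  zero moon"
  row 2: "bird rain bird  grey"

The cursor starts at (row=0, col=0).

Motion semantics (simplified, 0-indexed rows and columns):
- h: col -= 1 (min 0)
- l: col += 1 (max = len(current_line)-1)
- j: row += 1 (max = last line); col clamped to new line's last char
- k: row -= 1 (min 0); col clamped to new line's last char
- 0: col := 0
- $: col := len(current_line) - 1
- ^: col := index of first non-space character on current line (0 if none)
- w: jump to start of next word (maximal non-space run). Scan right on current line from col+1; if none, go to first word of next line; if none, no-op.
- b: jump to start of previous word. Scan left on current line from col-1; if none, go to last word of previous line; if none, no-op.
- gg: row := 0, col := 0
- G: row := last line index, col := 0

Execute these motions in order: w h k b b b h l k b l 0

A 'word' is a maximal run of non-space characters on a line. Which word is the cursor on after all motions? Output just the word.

After 1 (w): row=0 col=6 char='s'
After 2 (h): row=0 col=5 char='_'
After 3 (k): row=0 col=5 char='_'
After 4 (b): row=0 col=0 char='p'
After 5 (b): row=0 col=0 char='p'
After 6 (b): row=0 col=0 char='p'
After 7 (h): row=0 col=0 char='p'
After 8 (l): row=0 col=1 char='i'
After 9 (k): row=0 col=1 char='i'
After 10 (b): row=0 col=0 char='p'
After 11 (l): row=0 col=1 char='i'
After 12 (0): row=0 col=0 char='p'

Answer: pink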